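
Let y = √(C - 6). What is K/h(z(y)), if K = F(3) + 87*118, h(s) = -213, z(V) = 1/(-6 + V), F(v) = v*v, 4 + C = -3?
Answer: -3425/71 ≈ -48.239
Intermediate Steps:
C = -7 (C = -4 - 3 = -7)
y = I*√13 (y = √(-7 - 6) = √(-13) = I*√13 ≈ 3.6056*I)
F(v) = v²
K = 10275 (K = 3² + 87*118 = 9 + 10266 = 10275)
K/h(z(y)) = 10275/(-213) = 10275*(-1/213) = -3425/71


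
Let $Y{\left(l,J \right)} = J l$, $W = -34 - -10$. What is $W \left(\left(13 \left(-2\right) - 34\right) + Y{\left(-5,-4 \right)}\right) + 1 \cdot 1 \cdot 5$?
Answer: $965$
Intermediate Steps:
$W = -24$ ($W = -34 + 10 = -24$)
$W \left(\left(13 \left(-2\right) - 34\right) + Y{\left(-5,-4 \right)}\right) + 1 \cdot 1 \cdot 5 = - 24 \left(\left(13 \left(-2\right) - 34\right) - -20\right) + 1 \cdot 1 \cdot 5 = - 24 \left(\left(-26 - 34\right) + 20\right) + 1 \cdot 5 = - 24 \left(-60 + 20\right) + 5 = \left(-24\right) \left(-40\right) + 5 = 960 + 5 = 965$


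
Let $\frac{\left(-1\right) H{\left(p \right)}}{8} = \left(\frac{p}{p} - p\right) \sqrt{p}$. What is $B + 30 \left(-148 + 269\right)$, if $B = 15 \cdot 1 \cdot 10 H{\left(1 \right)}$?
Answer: $3630$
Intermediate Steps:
$H{\left(p \right)} = - 8 \sqrt{p} \left(1 - p\right)$ ($H{\left(p \right)} = - 8 \left(\frac{p}{p} - p\right) \sqrt{p} = - 8 \left(1 - p\right) \sqrt{p} = - 8 \sqrt{p} \left(1 - p\right)$)
$B = 0$ ($B = 15 \cdot 1 \cdot 10 \cdot 8 \sqrt{1} \left(-1 + 1\right) = 15 \cdot 10 \cdot 8 \cdot 1 \cdot 0 = 150 \cdot 0 = 0$)
$B + 30 \left(-148 + 269\right) = 0 + 30 \left(-148 + 269\right) = 0 + 30 \cdot 121 = 0 + 3630 = 3630$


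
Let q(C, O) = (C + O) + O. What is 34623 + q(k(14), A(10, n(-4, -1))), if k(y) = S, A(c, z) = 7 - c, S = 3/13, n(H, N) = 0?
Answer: 450024/13 ≈ 34617.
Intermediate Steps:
S = 3/13 (S = 3*(1/13) = 3/13 ≈ 0.23077)
k(y) = 3/13
q(C, O) = C + 2*O
34623 + q(k(14), A(10, n(-4, -1))) = 34623 + (3/13 + 2*(7 - 1*10)) = 34623 + (3/13 + 2*(7 - 10)) = 34623 + (3/13 + 2*(-3)) = 34623 + (3/13 - 6) = 34623 - 75/13 = 450024/13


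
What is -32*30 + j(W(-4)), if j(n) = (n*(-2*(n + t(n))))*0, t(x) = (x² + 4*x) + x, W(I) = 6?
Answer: -960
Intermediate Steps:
t(x) = x² + 5*x
j(n) = 0 (j(n) = (n*(-2*(n + n*(5 + n))))*0 = (n*(-2*n - 2*n*(5 + n)))*0 = 0)
-32*30 + j(W(-4)) = -32*30 + 0 = -960 + 0 = -960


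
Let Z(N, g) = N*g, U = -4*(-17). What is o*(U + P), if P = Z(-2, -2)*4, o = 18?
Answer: 1512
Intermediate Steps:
U = 68
P = 16 (P = -2*(-2)*4 = 4*4 = 16)
o*(U + P) = 18*(68 + 16) = 18*84 = 1512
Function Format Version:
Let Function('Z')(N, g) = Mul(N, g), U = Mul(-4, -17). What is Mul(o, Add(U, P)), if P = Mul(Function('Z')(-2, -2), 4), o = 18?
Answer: 1512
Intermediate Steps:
U = 68
P = 16 (P = Mul(Mul(-2, -2), 4) = Mul(4, 4) = 16)
Mul(o, Add(U, P)) = Mul(18, Add(68, 16)) = Mul(18, 84) = 1512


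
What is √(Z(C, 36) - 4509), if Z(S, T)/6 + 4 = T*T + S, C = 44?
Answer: √3507 ≈ 59.220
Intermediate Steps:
Z(S, T) = -24 + 6*S + 6*T² (Z(S, T) = -24 + 6*(T*T + S) = -24 + 6*(T² + S) = -24 + 6*(S + T²) = -24 + (6*S + 6*T²) = -24 + 6*S + 6*T²)
√(Z(C, 36) - 4509) = √((-24 + 6*44 + 6*36²) - 4509) = √((-24 + 264 + 6*1296) - 4509) = √((-24 + 264 + 7776) - 4509) = √(8016 - 4509) = √3507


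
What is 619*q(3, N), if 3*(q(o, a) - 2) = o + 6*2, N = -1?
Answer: 4333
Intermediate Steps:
q(o, a) = 6 + o/3 (q(o, a) = 2 + (o + 6*2)/3 = 2 + (o + 12)/3 = 2 + (12 + o)/3 = 2 + (4 + o/3) = 6 + o/3)
619*q(3, N) = 619*(6 + (⅓)*3) = 619*(6 + 1) = 619*7 = 4333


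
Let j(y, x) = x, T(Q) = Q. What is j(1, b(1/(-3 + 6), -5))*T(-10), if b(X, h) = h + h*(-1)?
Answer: 0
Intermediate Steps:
b(X, h) = 0 (b(X, h) = h - h = 0)
j(1, b(1/(-3 + 6), -5))*T(-10) = 0*(-10) = 0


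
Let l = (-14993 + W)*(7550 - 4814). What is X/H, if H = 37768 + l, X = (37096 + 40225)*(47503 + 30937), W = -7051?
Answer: -758132405/7534327 ≈ -100.62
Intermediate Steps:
l = -60312384 (l = (-14993 - 7051)*(7550 - 4814) = -22044*2736 = -60312384)
X = 6065059240 (X = 77321*78440 = 6065059240)
H = -60274616 (H = 37768 - 60312384 = -60274616)
X/H = 6065059240/(-60274616) = 6065059240*(-1/60274616) = -758132405/7534327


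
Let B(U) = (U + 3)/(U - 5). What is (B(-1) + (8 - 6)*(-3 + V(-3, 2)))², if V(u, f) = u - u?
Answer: 361/9 ≈ 40.111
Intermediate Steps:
V(u, f) = 0
B(U) = (3 + U)/(-5 + U)
(B(-1) + (8 - 6)*(-3 + V(-3, 2)))² = ((3 - 1)/(-5 - 1) + (8 - 6)*(-3 + 0))² = (2/(-6) + 2*(-3))² = (-⅙*2 - 6)² = (-⅓ - 6)² = (-19/3)² = 361/9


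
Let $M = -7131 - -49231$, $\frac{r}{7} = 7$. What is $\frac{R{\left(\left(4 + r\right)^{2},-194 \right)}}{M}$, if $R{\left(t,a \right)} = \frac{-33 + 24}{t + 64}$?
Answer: $- \frac{9}{120953300} \approx -7.4409 \cdot 10^{-8}$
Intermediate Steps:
$r = 49$ ($r = 7 \cdot 7 = 49$)
$R{\left(t,a \right)} = - \frac{9}{64 + t}$
$M = 42100$ ($M = -7131 + 49231 = 42100$)
$\frac{R{\left(\left(4 + r\right)^{2},-194 \right)}}{M} = \frac{\left(-9\right) \frac{1}{64 + \left(4 + 49\right)^{2}}}{42100} = - \frac{9}{64 + 53^{2}} \cdot \frac{1}{42100} = - \frac{9}{64 + 2809} \cdot \frac{1}{42100} = - \frac{9}{2873} \cdot \frac{1}{42100} = \left(-9\right) \frac{1}{2873} \cdot \frac{1}{42100} = \left(- \frac{9}{2873}\right) \frac{1}{42100} = - \frac{9}{120953300}$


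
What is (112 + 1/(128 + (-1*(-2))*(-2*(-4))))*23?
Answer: 370967/144 ≈ 2576.2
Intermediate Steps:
(112 + 1/(128 + (-1*(-2))*(-2*(-4))))*23 = (112 + 1/(128 + 2*8))*23 = (112 + 1/(128 + 16))*23 = (112 + 1/144)*23 = (16129/144)*23 = 370967/144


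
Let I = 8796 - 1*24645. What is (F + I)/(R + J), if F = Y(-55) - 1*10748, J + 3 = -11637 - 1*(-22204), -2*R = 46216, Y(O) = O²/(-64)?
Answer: 1705233/802816 ≈ 2.1241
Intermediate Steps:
Y(O) = -O²/64
I = -15849 (I = 8796 - 24645 = -15849)
R = -23108 (R = -½*46216 = -23108)
J = 10564 (J = -3 + (-11637 - 1*(-22204)) = -3 + (-11637 + 22204) = -3 + 10567 = 10564)
F = -690897/64 (F = -1/64*(-55)² - 1*10748 = -1/64*3025 - 10748 = -3025/64 - 10748 = -690897/64 ≈ -10795.)
(F + I)/(R + J) = (-690897/64 - 15849)/(-23108 + 10564) = -1705233/64/(-12544) = -1705233/64*(-1/12544) = 1705233/802816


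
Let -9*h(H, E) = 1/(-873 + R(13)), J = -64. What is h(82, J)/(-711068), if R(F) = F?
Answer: -1/5503666320 ≈ -1.8170e-10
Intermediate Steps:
h(H, E) = 1/7740 (h(H, E) = -1/(9*(-873 + 13)) = -⅑/(-860) = -⅑*(-1/860) = 1/7740)
h(82, J)/(-711068) = (1/7740)/(-711068) = (1/7740)*(-1/711068) = -1/5503666320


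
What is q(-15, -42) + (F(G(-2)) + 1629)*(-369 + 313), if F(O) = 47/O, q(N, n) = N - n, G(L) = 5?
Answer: -458617/5 ≈ -91723.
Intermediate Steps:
q(-15, -42) + (F(G(-2)) + 1629)*(-369 + 313) = (-15 - 1*(-42)) + (47/5 + 1629)*(-369 + 313) = (-15 + 42) + (47*(⅕) + 1629)*(-56) = 27 + (47/5 + 1629)*(-56) = 27 + (8192/5)*(-56) = 27 - 458752/5 = -458617/5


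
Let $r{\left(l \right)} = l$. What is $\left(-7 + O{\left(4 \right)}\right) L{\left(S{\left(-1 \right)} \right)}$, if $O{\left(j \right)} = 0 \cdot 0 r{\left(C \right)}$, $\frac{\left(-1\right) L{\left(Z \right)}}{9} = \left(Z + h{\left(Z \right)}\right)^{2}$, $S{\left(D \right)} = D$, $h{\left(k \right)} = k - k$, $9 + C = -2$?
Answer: $63$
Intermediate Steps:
$C = -11$ ($C = -9 - 2 = -11$)
$h{\left(k \right)} = 0$
$L{\left(Z \right)} = - 9 Z^{2}$ ($L{\left(Z \right)} = - 9 \left(Z + 0\right)^{2} = - 9 Z^{2}$)
$O{\left(j \right)} = 0$ ($O{\left(j \right)} = 0 \cdot 0 \left(-11\right) = 0 \left(-11\right) = 0$)
$\left(-7 + O{\left(4 \right)}\right) L{\left(S{\left(-1 \right)} \right)} = \left(-7 + 0\right) \left(- 9 \left(-1\right)^{2}\right) = - 7 \left(\left(-9\right) 1\right) = \left(-7\right) \left(-9\right) = 63$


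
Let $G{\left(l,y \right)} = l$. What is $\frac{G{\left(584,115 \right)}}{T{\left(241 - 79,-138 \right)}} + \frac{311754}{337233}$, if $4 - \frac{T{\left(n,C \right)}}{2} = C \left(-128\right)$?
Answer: $\frac{450591967}{496294565} \approx 0.90791$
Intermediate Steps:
$T{\left(n,C \right)} = 8 + 256 C$ ($T{\left(n,C \right)} = 8 - 2 C \left(-128\right) = 8 - 2 \left(- 128 C\right) = 8 + 256 C$)
$\frac{G{\left(584,115 \right)}}{T{\left(241 - 79,-138 \right)}} + \frac{311754}{337233} = \frac{584}{8 + 256 \left(-138\right)} + \frac{311754}{337233} = \frac{584}{8 - 35328} + 311754 \cdot \frac{1}{337233} = \frac{584}{-35320} + \frac{103918}{112411} = 584 \left(- \frac{1}{35320}\right) + \frac{103918}{112411} = - \frac{73}{4415} + \frac{103918}{112411} = \frac{450591967}{496294565}$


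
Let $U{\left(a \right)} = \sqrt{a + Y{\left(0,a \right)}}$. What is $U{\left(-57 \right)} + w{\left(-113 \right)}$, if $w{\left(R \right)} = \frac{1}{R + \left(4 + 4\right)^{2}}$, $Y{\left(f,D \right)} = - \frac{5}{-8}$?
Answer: $- \frac{1}{49} + \frac{i \sqrt{902}}{4} \approx -0.020408 + 7.5083 i$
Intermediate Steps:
$Y{\left(f,D \right)} = \frac{5}{8}$ ($Y{\left(f,D \right)} = \left(-5\right) \left(- \frac{1}{8}\right) = \frac{5}{8}$)
$U{\left(a \right)} = \sqrt{\frac{5}{8} + a}$ ($U{\left(a \right)} = \sqrt{a + \frac{5}{8}} = \sqrt{\frac{5}{8} + a}$)
$w{\left(R \right)} = \frac{1}{64 + R}$ ($w{\left(R \right)} = \frac{1}{R + 8^{2}} = \frac{1}{R + 64} = \frac{1}{64 + R}$)
$U{\left(-57 \right)} + w{\left(-113 \right)} = \frac{\sqrt{10 + 16 \left(-57\right)}}{4} + \frac{1}{64 - 113} = \frac{\sqrt{10 - 912}}{4} + \frac{1}{-49} = \frac{\sqrt{-902}}{4} - \frac{1}{49} = \frac{i \sqrt{902}}{4} - \frac{1}{49} = - \frac{1}{49} + \frac{i \sqrt{902}}{4}$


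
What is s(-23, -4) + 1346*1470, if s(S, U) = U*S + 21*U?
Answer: 1978628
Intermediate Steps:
s(S, U) = 21*U + S*U (s(S, U) = S*U + 21*U = 21*U + S*U)
s(-23, -4) + 1346*1470 = -4*(21 - 23) + 1346*1470 = -4*(-2) + 1978620 = 8 + 1978620 = 1978628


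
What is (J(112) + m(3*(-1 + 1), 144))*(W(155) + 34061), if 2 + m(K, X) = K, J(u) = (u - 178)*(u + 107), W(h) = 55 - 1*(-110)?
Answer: -494771056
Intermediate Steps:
W(h) = 165 (W(h) = 55 + 110 = 165)
J(u) = (-178 + u)*(107 + u)
m(K, X) = -2 + K
(J(112) + m(3*(-1 + 1), 144))*(W(155) + 34061) = ((-19046 + 112**2 - 71*112) + (-2 + 3*(-1 + 1)))*(165 + 34061) = ((-19046 + 12544 - 7952) + (-2 + 3*0))*34226 = (-14454 + (-2 + 0))*34226 = (-14454 - 2)*34226 = -14456*34226 = -494771056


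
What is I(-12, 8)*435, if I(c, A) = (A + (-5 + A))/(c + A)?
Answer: -4785/4 ≈ -1196.3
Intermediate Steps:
I(c, A) = (-5 + 2*A)/(A + c)
I(-12, 8)*435 = ((-5 + 2*8)/(8 - 12))*435 = ((-5 + 16)/(-4))*435 = -¼*11*435 = -11/4*435 = -4785/4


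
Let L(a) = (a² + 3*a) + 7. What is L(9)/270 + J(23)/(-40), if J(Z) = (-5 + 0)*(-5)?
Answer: -43/216 ≈ -0.19907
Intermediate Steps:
L(a) = 7 + a² + 3*a
J(Z) = 25 (J(Z) = -5*(-5) = 25)
L(9)/270 + J(23)/(-40) = (7 + 9² + 3*9)/270 + 25/(-40) = (7 + 81 + 27)*(1/270) + 25*(-1/40) = 115*(1/270) - 5/8 = 23/54 - 5/8 = -43/216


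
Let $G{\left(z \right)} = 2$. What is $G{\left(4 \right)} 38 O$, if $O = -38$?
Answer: $-2888$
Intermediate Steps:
$G{\left(4 \right)} 38 O = 2 \cdot 38 \left(-38\right) = 76 \left(-38\right) = -2888$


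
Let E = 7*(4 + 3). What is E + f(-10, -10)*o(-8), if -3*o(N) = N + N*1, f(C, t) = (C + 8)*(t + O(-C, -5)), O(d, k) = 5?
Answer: 307/3 ≈ 102.33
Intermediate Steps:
f(C, t) = (5 + t)*(8 + C) (f(C, t) = (C + 8)*(t + 5) = (8 + C)*(5 + t) = (5 + t)*(8 + C))
o(N) = -2*N/3 (o(N) = -(N + N*1)/3 = -(N + N)/3 = -2*N/3)
E = 49 (E = 7*7 = 49)
E + f(-10, -10)*o(-8) = 49 + (40 + 5*(-10) + 8*(-10) - 10*(-10))*(-2/3*(-8)) = 49 + (40 - 50 - 80 + 100)*(16/3) = 49 + 10*(16/3) = 49 + 160/3 = 307/3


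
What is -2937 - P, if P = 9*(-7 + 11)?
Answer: -2973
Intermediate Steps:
P = 36 (P = 9*4 = 36)
-2937 - P = -2937 - 1*36 = -2937 - 36 = -2973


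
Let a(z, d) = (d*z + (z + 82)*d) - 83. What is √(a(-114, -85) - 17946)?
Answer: I*√5619 ≈ 74.96*I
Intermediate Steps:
a(z, d) = -83 + d*z + d*(82 + z) (a(z, d) = (d*z + (82 + z)*d) - 83 = (d*z + d*(82 + z)) - 83 = -83 + d*z + d*(82 + z))
√(a(-114, -85) - 17946) = √((-83 + 82*(-85) + 2*(-85)*(-114)) - 17946) = √((-83 - 6970 + 19380) - 17946) = √(12327 - 17946) = √(-5619) = I*√5619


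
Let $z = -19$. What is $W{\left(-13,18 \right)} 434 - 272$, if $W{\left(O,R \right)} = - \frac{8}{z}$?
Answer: $- \frac{1696}{19} \approx -89.263$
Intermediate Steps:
$W{\left(O,R \right)} = \frac{8}{19}$ ($W{\left(O,R \right)} = - \frac{8}{-19} = \left(-8\right) \left(- \frac{1}{19}\right) = \frac{8}{19}$)
$W{\left(-13,18 \right)} 434 - 272 = \frac{8}{19} \cdot 434 - 272 = \frac{3472}{19} - 272 = - \frac{1696}{19}$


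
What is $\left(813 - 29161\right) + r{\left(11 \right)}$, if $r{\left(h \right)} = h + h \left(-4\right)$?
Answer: $-28381$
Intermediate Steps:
$r{\left(h \right)} = - 3 h$ ($r{\left(h \right)} = h - 4 h = - 3 h$)
$\left(813 - 29161\right) + r{\left(11 \right)} = \left(813 - 29161\right) - 33 = -28348 - 33 = -28381$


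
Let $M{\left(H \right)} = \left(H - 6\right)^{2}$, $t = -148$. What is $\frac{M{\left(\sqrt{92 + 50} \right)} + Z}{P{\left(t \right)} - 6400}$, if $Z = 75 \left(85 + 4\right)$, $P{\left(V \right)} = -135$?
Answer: $- \frac{6853}{6535} + \frac{12 \sqrt{142}}{6535} \approx -1.0268$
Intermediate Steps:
$M{\left(H \right)} = \left(-6 + H\right)^{2}$
$Z = 6675$ ($Z = 75 \cdot 89 = 6675$)
$\frac{M{\left(\sqrt{92 + 50} \right)} + Z}{P{\left(t \right)} - 6400} = \frac{\left(-6 + \sqrt{92 + 50}\right)^{2} + 6675}{-135 - 6400} = \frac{\left(-6 + \sqrt{142}\right)^{2} + 6675}{-6535} = \left(6675 + \left(-6 + \sqrt{142}\right)^{2}\right) \left(- \frac{1}{6535}\right) = - \frac{1335}{1307} - \frac{\left(-6 + \sqrt{142}\right)^{2}}{6535}$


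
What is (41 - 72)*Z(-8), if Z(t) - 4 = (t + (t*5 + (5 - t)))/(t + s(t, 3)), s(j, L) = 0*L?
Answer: -2077/8 ≈ -259.63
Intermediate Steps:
s(j, L) = 0
Z(t) = 4 + (5 + 5*t)/t (Z(t) = 4 + (t + (t*5 + (5 - t)))/(t + 0) = 4 + (t + (5*t + (5 - t)))/t = 4 + (t + (5 + 4*t))/t = 4 + (5 + 5*t)/t)
(41 - 72)*Z(-8) = (41 - 72)*(9 + 5/(-8)) = -31*(9 + 5*(-1/8)) = -31*(9 - 5/8) = -31*67/8 = -2077/8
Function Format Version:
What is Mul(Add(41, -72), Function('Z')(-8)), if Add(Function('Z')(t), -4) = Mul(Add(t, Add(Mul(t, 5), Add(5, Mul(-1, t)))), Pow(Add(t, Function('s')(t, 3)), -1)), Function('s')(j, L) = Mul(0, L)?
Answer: Rational(-2077, 8) ≈ -259.63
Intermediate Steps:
Function('s')(j, L) = 0
Function('Z')(t) = Add(4, Mul(Pow(t, -1), Add(5, Mul(5, t)))) (Function('Z')(t) = Add(4, Mul(Add(t, Add(Mul(t, 5), Add(5, Mul(-1, t)))), Pow(Add(t, 0), -1))) = Add(4, Mul(Add(t, Add(Mul(5, t), Add(5, Mul(-1, t)))), Pow(t, -1))) = Add(4, Mul(Add(t, Add(5, Mul(4, t))), Pow(t, -1))) = Add(4, Mul(Add(5, Mul(5, t)), Pow(t, -1))) = Add(4, Mul(Pow(t, -1), Add(5, Mul(5, t)))))
Mul(Add(41, -72), Function('Z')(-8)) = Mul(Add(41, -72), Add(9, Mul(5, Pow(-8, -1)))) = Mul(-31, Add(9, Mul(5, Rational(-1, 8)))) = Mul(-31, Add(9, Rational(-5, 8))) = Mul(-31, Rational(67, 8)) = Rational(-2077, 8)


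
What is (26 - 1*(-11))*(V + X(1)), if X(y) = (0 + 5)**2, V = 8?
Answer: 1221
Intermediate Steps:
X(y) = 25 (X(y) = 5**2 = 25)
(26 - 1*(-11))*(V + X(1)) = (26 - 1*(-11))*(8 + 25) = (26 + 11)*33 = 37*33 = 1221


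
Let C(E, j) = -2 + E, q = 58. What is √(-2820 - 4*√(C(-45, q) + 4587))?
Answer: 2*√(-705 - 2*√1135) ≈ 55.583*I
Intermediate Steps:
√(-2820 - 4*√(C(-45, q) + 4587)) = √(-2820 - 4*√((-2 - 45) + 4587)) = √(-2820 - 4*√(-47 + 4587)) = √(-2820 - 8*√1135)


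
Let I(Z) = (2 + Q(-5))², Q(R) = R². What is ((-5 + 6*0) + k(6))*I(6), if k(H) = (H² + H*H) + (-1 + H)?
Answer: 52488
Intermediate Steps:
k(H) = -1 + H + 2*H² (k(H) = (H² + H²) + (-1 + H) = 2*H² + (-1 + H) = -1 + H + 2*H²)
I(Z) = 729 (I(Z) = (2 + (-5)²)² = (2 + 25)² = 27² = 729)
((-5 + 6*0) + k(6))*I(6) = ((-5 + 6*0) + (-1 + 6 + 2*6²))*729 = ((-5 + 0) + (-1 + 6 + 2*36))*729 = (-5 + (-1 + 6 + 72))*729 = (-5 + 77)*729 = 72*729 = 52488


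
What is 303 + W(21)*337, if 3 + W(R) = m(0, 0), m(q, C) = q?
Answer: -708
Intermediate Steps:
W(R) = -3 (W(R) = -3 + 0 = -3)
303 + W(21)*337 = 303 - 3*337 = 303 - 1011 = -708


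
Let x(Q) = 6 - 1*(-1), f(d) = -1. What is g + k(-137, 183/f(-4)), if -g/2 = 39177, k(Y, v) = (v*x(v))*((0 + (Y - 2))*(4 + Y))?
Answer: -23760201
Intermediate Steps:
x(Q) = 7 (x(Q) = 6 + 1 = 7)
k(Y, v) = 7*v*(-2 + Y)*(4 + Y) (k(Y, v) = (v*7)*((0 + (Y - 2))*(4 + Y)) = (7*v)*((0 + (-2 + Y))*(4 + Y)) = (7*v)*((-2 + Y)*(4 + Y)) = 7*v*(-2 + Y)*(4 + Y))
g = -78354 (g = -2*39177 = -78354)
g + k(-137, 183/f(-4)) = -78354 + 7*(183/(-1))*(-8 + (-137)² + 2*(-137)) = -78354 + 7*(183*(-1))*(-8 + 18769 - 274) = -78354 + 7*(-183)*18487 = -78354 - 23681847 = -23760201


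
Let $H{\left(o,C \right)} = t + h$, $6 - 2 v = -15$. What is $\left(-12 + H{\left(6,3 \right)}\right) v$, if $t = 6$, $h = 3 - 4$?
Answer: $- \frac{147}{2} \approx -73.5$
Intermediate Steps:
$v = \frac{21}{2}$ ($v = 3 - - \frac{15}{2} = 3 + \frac{15}{2} = \frac{21}{2} \approx 10.5$)
$h = -1$
$H{\left(o,C \right)} = 5$ ($H{\left(o,C \right)} = 6 - 1 = 5$)
$\left(-12 + H{\left(6,3 \right)}\right) v = \left(-12 + 5\right) \frac{21}{2} = \left(-7\right) \frac{21}{2} = - \frac{147}{2}$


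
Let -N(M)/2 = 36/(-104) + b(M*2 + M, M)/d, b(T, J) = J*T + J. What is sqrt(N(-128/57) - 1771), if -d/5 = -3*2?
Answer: I*sqrt(24312847390)/3705 ≈ 42.085*I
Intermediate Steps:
b(T, J) = J + J*T
d = 30 (d = -(-15)*2 = -5*(-6) = 30)
N(M) = 9/13 - M*(1 + 3*M)/15 (N(M) = -2*(36/(-104) + (M*(1 + (M*2 + M)))/30) = -2*(36*(-1/104) + (M*(1 + (2*M + M)))*(1/30)) = -2*(-9/26 + (M*(1 + 3*M))*(1/30)) = -2*(-9/26 + M*(1 + 3*M)/30) = 9/13 - M*(1 + 3*M)/15)
sqrt(N(-128/57) - 1771) = sqrt((9/13 - (-128/57)*(1 + 3*(-128/57))/15) - 1771) = sqrt((9/13 - (-128*1/57)*(1 + 3*(-128*1/57))/15) - 1771) = sqrt((9/13 - 1/15*(-128/57)*(1 + 3*(-128/57))) - 1771) = sqrt((9/13 - 1/15*(-128/57)*(1 - 128/19)) - 1771) = sqrt((9/13 - 1/15*(-128/57)*(-109/19)) - 1771) = sqrt((9/13 - 13952/16245) - 1771) = sqrt(-35171/211185 - 1771) = sqrt(-374043806/211185) = I*sqrt(24312847390)/3705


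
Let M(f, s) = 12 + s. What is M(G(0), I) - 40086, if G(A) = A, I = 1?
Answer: -40073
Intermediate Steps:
M(G(0), I) - 40086 = (12 + 1) - 40086 = 13 - 40086 = -40073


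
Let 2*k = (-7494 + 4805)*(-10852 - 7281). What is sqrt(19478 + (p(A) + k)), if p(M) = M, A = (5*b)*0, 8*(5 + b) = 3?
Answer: sqrt(97597186)/2 ≈ 4939.6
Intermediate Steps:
b = -37/8 (b = -5 + (1/8)*3 = -5 + 3/8 = -37/8 ≈ -4.6250)
A = 0 (A = (5*(-37/8))*0 = -185/8*0 = 0)
k = 48759637/2 (k = ((-7494 + 4805)*(-10852 - 7281))/2 = (-2689*(-18133))/2 = (1/2)*48759637 = 48759637/2 ≈ 2.4380e+7)
sqrt(19478 + (p(A) + k)) = sqrt(19478 + (0 + 48759637/2)) = sqrt(19478 + 48759637/2) = sqrt(48798593/2) = sqrt(97597186)/2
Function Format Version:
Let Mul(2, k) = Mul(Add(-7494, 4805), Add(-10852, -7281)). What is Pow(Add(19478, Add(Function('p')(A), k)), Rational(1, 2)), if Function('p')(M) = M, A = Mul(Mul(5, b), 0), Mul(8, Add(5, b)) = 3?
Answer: Mul(Rational(1, 2), Pow(97597186, Rational(1, 2))) ≈ 4939.6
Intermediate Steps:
b = Rational(-37, 8) (b = Add(-5, Mul(Rational(1, 8), 3)) = Add(-5, Rational(3, 8)) = Rational(-37, 8) ≈ -4.6250)
A = 0 (A = Mul(Mul(5, Rational(-37, 8)), 0) = Mul(Rational(-185, 8), 0) = 0)
k = Rational(48759637, 2) (k = Mul(Rational(1, 2), Mul(Add(-7494, 4805), Add(-10852, -7281))) = Mul(Rational(1, 2), Mul(-2689, -18133)) = Mul(Rational(1, 2), 48759637) = Rational(48759637, 2) ≈ 2.4380e+7)
Pow(Add(19478, Add(Function('p')(A), k)), Rational(1, 2)) = Pow(Add(19478, Add(0, Rational(48759637, 2))), Rational(1, 2)) = Pow(Add(19478, Rational(48759637, 2)), Rational(1, 2)) = Pow(Rational(48798593, 2), Rational(1, 2)) = Mul(Rational(1, 2), Pow(97597186, Rational(1, 2)))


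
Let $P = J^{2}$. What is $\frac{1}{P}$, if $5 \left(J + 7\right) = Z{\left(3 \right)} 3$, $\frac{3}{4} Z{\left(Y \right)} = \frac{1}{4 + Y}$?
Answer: $\frac{1225}{58081} \approx 0.021091$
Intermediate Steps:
$Z{\left(Y \right)} = \frac{4}{3 \left(4 + Y\right)}$
$J = - \frac{241}{35}$ ($J = -7 + \frac{\frac{4}{3 \left(4 + 3\right)} 3}{5} = -7 + \frac{\frac{4}{3 \cdot 7} \cdot 3}{5} = -7 + \frac{\frac{4}{3} \cdot \frac{1}{7} \cdot 3}{5} = -7 + \frac{\frac{4}{21} \cdot 3}{5} = -7 + \frac{1}{5} \cdot \frac{4}{7} = -7 + \frac{4}{35} = - \frac{241}{35} \approx -6.8857$)
$P = \frac{58081}{1225}$ ($P = \left(- \frac{241}{35}\right)^{2} = \frac{58081}{1225} \approx 47.413$)
$\frac{1}{P} = \frac{1}{\frac{58081}{1225}} = \frac{1225}{58081}$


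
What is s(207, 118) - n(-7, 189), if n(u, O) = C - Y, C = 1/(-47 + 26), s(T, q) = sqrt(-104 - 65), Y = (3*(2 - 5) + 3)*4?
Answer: -503/21 + 13*I ≈ -23.952 + 13.0*I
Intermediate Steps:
Y = -24 (Y = (3*(-3) + 3)*4 = (-9 + 3)*4 = -6*4 = -24)
s(T, q) = 13*I (s(T, q) = sqrt(-169) = 13*I)
C = -1/21 (C = 1/(-21) = -1/21 ≈ -0.047619)
n(u, O) = 503/21 (n(u, O) = -1/21 - 1*(-24) = -1/21 + 24 = 503/21)
s(207, 118) - n(-7, 189) = 13*I - 1*503/21 = 13*I - 503/21 = -503/21 + 13*I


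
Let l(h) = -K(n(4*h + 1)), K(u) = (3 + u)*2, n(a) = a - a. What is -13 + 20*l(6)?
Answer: -133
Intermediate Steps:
n(a) = 0
K(u) = 6 + 2*u
l(h) = -6 (l(h) = -(6 + 2*0) = -(6 + 0) = -1*6 = -6)
-13 + 20*l(6) = -13 + 20*(-6) = -13 - 120 = -133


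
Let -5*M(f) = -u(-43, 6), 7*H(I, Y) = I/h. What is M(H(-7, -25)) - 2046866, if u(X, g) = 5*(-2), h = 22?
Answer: -2046868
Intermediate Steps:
u(X, g) = -10
H(I, Y) = I/154 (H(I, Y) = (I/22)/7 = I/154)
M(f) = -2 (M(f) = -(-1)*(-10)/5 = -⅕*10 = -2)
M(H(-7, -25)) - 2046866 = -2 - 2046866 = -2046868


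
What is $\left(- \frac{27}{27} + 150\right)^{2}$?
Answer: $22201$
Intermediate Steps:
$\left(- \frac{27}{27} + 150\right)^{2} = \left(\left(-27\right) \frac{1}{27} + 150\right)^{2} = \left(-1 + 150\right)^{2} = 149^{2} = 22201$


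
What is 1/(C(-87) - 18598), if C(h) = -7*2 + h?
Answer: -1/18699 ≈ -5.3479e-5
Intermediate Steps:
C(h) = -14 + h
1/(C(-87) - 18598) = 1/((-14 - 87) - 18598) = 1/(-101 - 18598) = 1/(-18699) = -1/18699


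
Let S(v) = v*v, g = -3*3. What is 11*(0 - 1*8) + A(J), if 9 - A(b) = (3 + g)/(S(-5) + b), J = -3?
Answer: -866/11 ≈ -78.727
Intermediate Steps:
g = -9
S(v) = v²
A(b) = 9 + 6/(25 + b) (A(b) = 9 - (3 - 9)/((-5)² + b) = 9 - (-6)/(25 + b) = 9 + 6/(25 + b))
11*(0 - 1*8) + A(J) = 11*(0 - 1*8) + 3*(77 + 3*(-3))/(25 - 3) = 11*(0 - 8) + 3*(77 - 9)/22 = 11*(-8) + 3*(1/22)*68 = -88 + 102/11 = -866/11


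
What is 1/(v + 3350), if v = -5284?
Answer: -1/1934 ≈ -0.00051706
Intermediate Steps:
1/(v + 3350) = 1/(-5284 + 3350) = 1/(-1934) = -1/1934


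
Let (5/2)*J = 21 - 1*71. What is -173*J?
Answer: 3460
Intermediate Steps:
J = -20 (J = 2*(21 - 1*71)/5 = 2*(21 - 71)/5 = (⅖)*(-50) = -20)
-173*J = -173*(-20) = 3460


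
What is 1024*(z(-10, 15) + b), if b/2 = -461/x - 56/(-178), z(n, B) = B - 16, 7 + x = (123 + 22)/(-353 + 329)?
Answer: 2006080512/27857 ≈ 72014.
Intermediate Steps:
x = -313/24 (x = -7 + (123 + 22)/(-353 + 329) = -7 + 145/(-24) = -7 + 145*(-1/24) = -7 - 145/24 = -313/24 ≈ -13.042)
z(n, B) = -16 + B
b = 1986920/27857 (b = 2*(-461/(-313/24) - 56/(-178)) = 2*(-461*(-24/313) - 56*(-1/178)) = 2*(11064/313 + 28/89) = 2*(993460/27857) = 1986920/27857 ≈ 71.326)
1024*(z(-10, 15) + b) = 1024*((-16 + 15) + 1986920/27857) = 1024*(-1 + 1986920/27857) = 1024*(1959063/27857) = 2006080512/27857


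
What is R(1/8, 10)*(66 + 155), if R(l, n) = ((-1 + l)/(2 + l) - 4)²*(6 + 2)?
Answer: 585000/17 ≈ 34412.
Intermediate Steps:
R(l, n) = 8*(-4 + (-1 + l)/(2 + l))² (R(l, n) = ((-1 + l)/(2 + l) - 4)²*8 = (-4 + (-1 + l)/(2 + l))²*8 = 8*(-4 + (-1 + l)/(2 + l))²)
R(1/8, 10)*(66 + 155) = (72*(3 + 1/8)²/(2 + 1/8)²)*(66 + 155) = (72*(3 + ⅛)²/(2 + ⅛)²)*221 = (72*(25/8)²/(17/8)²)*221 = (72*(64/289)*(625/64))*221 = (45000/289)*221 = 585000/17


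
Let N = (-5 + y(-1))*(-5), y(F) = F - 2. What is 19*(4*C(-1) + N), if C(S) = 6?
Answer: 1216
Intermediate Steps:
y(F) = -2 + F
N = 40 (N = (-5 + (-2 - 1))*(-5) = (-5 - 3)*(-5) = -8*(-5) = 40)
19*(4*C(-1) + N) = 19*(4*6 + 40) = 19*(24 + 40) = 19*64 = 1216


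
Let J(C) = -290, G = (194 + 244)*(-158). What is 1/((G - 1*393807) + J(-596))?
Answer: -1/463301 ≈ -2.1584e-6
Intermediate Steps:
G = -69204 (G = 438*(-158) = -69204)
1/((G - 1*393807) + J(-596)) = 1/((-69204 - 1*393807) - 290) = 1/((-69204 - 393807) - 290) = 1/(-463011 - 290) = 1/(-463301) = -1/463301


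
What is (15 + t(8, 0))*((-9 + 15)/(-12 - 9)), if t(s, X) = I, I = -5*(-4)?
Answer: -10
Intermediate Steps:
I = 20
t(s, X) = 20
(15 + t(8, 0))*((-9 + 15)/(-12 - 9)) = (15 + 20)*((-9 + 15)/(-12 - 9)) = 35*(6/(-21)) = 35*(6*(-1/21)) = 35*(-2/7) = -10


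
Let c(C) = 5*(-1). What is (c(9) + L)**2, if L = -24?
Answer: 841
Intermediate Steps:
c(C) = -5
(c(9) + L)**2 = (-5 - 24)**2 = (-29)**2 = 841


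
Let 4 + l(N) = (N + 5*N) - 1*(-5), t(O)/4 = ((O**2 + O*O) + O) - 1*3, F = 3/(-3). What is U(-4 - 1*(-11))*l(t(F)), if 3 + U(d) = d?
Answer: -188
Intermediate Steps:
U(d) = -3 + d
F = -1 (F = 3*(-1/3) = -1)
t(O) = -12 + 4*O + 8*O**2 (t(O) = 4*(((O**2 + O*O) + O) - 1*3) = 4*(((O**2 + O**2) + O) - 3) = 4*((2*O**2 + O) - 3) = 4*((O + 2*O**2) - 3) = 4*(-3 + O + 2*O**2) = -12 + 4*O + 8*O**2)
l(N) = 1 + 6*N (l(N) = -4 + ((N + 5*N) - 1*(-5)) = -4 + (6*N + 5) = -4 + (5 + 6*N) = 1 + 6*N)
U(-4 - 1*(-11))*l(t(F)) = (-3 + (-4 - 1*(-11)))*(1 + 6*(-12 + 4*(-1) + 8*(-1)**2)) = (-3 + (-4 + 11))*(1 + 6*(-12 - 4 + 8*1)) = (-3 + 7)*(1 + 6*(-12 - 4 + 8)) = 4*(1 + 6*(-8)) = 4*(1 - 48) = 4*(-47) = -188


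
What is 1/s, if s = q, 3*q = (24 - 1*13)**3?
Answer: 3/1331 ≈ 0.0022539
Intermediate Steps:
q = 1331/3 (q = (24 - 1*13)**3/3 = (24 - 13)**3/3 = (1/3)*11**3 = (1/3)*1331 = 1331/3 ≈ 443.67)
s = 1331/3 ≈ 443.67
1/s = 1/(1331/3) = 3/1331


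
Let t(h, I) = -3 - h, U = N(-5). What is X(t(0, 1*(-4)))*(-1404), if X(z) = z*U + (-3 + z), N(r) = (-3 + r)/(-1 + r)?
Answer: 14040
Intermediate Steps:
N(r) = (-3 + r)/(-1 + r)
U = 4/3 (U = (-3 - 5)/(-1 - 5) = -8/(-6) = -1/6*(-8) = 4/3 ≈ 1.3333)
X(z) = -3 + 7*z/3 (X(z) = z*(4/3) + (-3 + z) = 4*z/3 + (-3 + z) = -3 + 7*z/3)
X(t(0, 1*(-4)))*(-1404) = (-3 + 7*(-3 - 1*0)/3)*(-1404) = (-3 + 7*(-3 + 0)/3)*(-1404) = (-3 + (7/3)*(-3))*(-1404) = (-3 - 7)*(-1404) = -10*(-1404) = 14040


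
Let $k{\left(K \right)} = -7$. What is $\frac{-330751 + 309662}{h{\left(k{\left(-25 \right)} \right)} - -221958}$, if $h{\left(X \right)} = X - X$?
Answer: $- \frac{21089}{221958} \approx -0.095013$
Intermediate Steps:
$h{\left(X \right)} = 0$
$\frac{-330751 + 309662}{h{\left(k{\left(-25 \right)} \right)} - -221958} = \frac{-330751 + 309662}{0 - -221958} = - \frac{21089}{0 + 221958} = - \frac{21089}{221958}$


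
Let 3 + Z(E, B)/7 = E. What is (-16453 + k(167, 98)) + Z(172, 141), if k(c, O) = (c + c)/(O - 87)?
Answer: -167636/11 ≈ -15240.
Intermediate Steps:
k(c, O) = 2*c/(-87 + O) (k(c, O) = (2*c)/(-87 + O) = 2*c/(-87 + O))
Z(E, B) = -21 + 7*E
(-16453 + k(167, 98)) + Z(172, 141) = (-16453 + 2*167/(-87 + 98)) + (-21 + 7*172) = (-16453 + 2*167/11) + (-21 + 1204) = (-16453 + 2*167*(1/11)) + 1183 = (-16453 + 334/11) + 1183 = -180649/11 + 1183 = -167636/11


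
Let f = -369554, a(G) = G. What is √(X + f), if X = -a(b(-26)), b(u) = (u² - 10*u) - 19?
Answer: I*√370471 ≈ 608.66*I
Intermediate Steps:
b(u) = -19 + u² - 10*u
X = -917 (X = -(-19 + (-26)² - 10*(-26)) = -(-19 + 676 + 260) = -1*917 = -917)
√(X + f) = √(-917 - 369554) = √(-370471) = I*√370471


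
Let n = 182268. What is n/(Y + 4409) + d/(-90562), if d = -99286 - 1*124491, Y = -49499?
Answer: -356469427/226857810 ≈ -1.5713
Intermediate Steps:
d = -223777 (d = -99286 - 124491 = -223777)
n/(Y + 4409) + d/(-90562) = 182268/(-49499 + 4409) - 223777/(-90562) = 182268/(-45090) - 223777*(-1/90562) = 182268*(-1/45090) + 223777/90562 = -10126/2505 + 223777/90562 = -356469427/226857810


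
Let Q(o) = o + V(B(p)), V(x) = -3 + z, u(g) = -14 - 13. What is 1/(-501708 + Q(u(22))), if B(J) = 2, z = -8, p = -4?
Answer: -1/501746 ≈ -1.9930e-6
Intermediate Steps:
u(g) = -27
V(x) = -11 (V(x) = -3 - 8 = -11)
Q(o) = -11 + o (Q(o) = o - 11 = -11 + o)
1/(-501708 + Q(u(22))) = 1/(-501708 + (-11 - 27)) = 1/(-501708 - 38) = 1/(-501746) = -1/501746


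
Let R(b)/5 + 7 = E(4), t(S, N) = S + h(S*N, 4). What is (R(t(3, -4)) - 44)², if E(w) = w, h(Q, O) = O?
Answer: 3481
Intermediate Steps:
t(S, N) = 4 + S (t(S, N) = S + 4 = 4 + S)
R(b) = -15 (R(b) = -35 + 5*4 = -35 + 20 = -15)
(R(t(3, -4)) - 44)² = (-15 - 44)² = (-59)² = 3481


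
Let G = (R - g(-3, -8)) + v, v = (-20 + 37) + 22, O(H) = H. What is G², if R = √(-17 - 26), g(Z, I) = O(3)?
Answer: (36 + I*√43)² ≈ 1253.0 + 472.14*I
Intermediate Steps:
v = 39 (v = 17 + 22 = 39)
g(Z, I) = 3
R = I*√43 (R = √(-43) = I*√43 ≈ 6.5574*I)
G = 36 + I*√43 (G = (I*√43 - 1*3) + 39 = (I*√43 - 3) + 39 = (-3 + I*√43) + 39 = 36 + I*√43 ≈ 36.0 + 6.5574*I)
G² = (36 + I*√43)²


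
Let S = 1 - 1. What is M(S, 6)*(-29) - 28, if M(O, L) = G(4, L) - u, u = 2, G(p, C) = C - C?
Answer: 30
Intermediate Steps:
G(p, C) = 0
S = 0
M(O, L) = -2 (M(O, L) = 0 - 1*2 = 0 - 2 = -2)
M(S, 6)*(-29) - 28 = -2*(-29) - 28 = 58 - 28 = 30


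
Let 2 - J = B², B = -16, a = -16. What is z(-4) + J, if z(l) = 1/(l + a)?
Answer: -5081/20 ≈ -254.05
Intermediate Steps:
z(l) = 1/(-16 + l) (z(l) = 1/(l - 16) = 1/(-16 + l))
J = -254 (J = 2 - 1*(-16)² = 2 - 1*256 = 2 - 256 = -254)
z(-4) + J = 1/(-16 - 4) - 254 = 1/(-20) - 254 = -1/20 - 254 = -5081/20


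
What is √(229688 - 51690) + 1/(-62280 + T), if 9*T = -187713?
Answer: -1/83137 + √177998 ≈ 421.90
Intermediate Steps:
T = -20857 (T = (⅑)*(-187713) = -20857)
√(229688 - 51690) + 1/(-62280 + T) = √(229688 - 51690) + 1/(-62280 - 20857) = √177998 + 1/(-83137) = √177998 - 1/83137 = -1/83137 + √177998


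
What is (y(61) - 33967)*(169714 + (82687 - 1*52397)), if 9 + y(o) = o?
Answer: -6783135660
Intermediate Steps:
y(o) = -9 + o
(y(61) - 33967)*(169714 + (82687 - 1*52397)) = ((-9 + 61) - 33967)*(169714 + (82687 - 1*52397)) = (52 - 33967)*(169714 + (82687 - 52397)) = -33915*(169714 + 30290) = -33915*200004 = -6783135660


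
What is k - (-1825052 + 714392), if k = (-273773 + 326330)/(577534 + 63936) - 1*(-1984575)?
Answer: 1985500448007/641470 ≈ 3.0952e+6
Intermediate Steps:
k = 1273045377807/641470 (k = 52557/641470 + 1984575 = 1273045377807/641470 ≈ 1.9846e+6)
k - (-1825052 + 714392) = 1273045377807/641470 - (-1825052 + 714392) = 1273045377807/641470 - 1*(-1110660) = 1273045377807/641470 + 1110660 = 1985500448007/641470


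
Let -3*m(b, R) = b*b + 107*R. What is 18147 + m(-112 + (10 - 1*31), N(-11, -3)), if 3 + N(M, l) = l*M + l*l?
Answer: 32579/3 ≈ 10860.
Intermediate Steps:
N(M, l) = -3 + l² + M*l (N(M, l) = -3 + (l*M + l*l) = -3 + (M*l + l²) = -3 + (l² + M*l) = -3 + l² + M*l)
m(b, R) = -107*R/3 - b²/3 (m(b, R) = -(b*b + 107*R)/3 = -(b² + 107*R)/3 = -107*R/3 - b²/3)
18147 + m(-112 + (10 - 1*31), N(-11, -3)) = 18147 + (-107*(-3 + (-3)² - 11*(-3))/3 - (-112 + (10 - 1*31))²/3) = 18147 + (-107*(-3 + 9 + 33)/3 - (-112 + (10 - 31))²/3) = 18147 + (-107/3*39 - (-112 - 21)²/3) = 18147 + (-1391 - ⅓*(-133)²) = 18147 + (-1391 - ⅓*17689) = 18147 + (-1391 - 17689/3) = 18147 - 21862/3 = 32579/3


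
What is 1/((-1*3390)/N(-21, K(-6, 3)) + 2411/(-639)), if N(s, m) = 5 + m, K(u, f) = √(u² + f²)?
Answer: -689022837/474457682878 - 415262457*√5/474457682878 ≈ -0.0034093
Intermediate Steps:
K(u, f) = √(f² + u²)
1/((-1*3390)/N(-21, K(-6, 3)) + 2411/(-639)) = 1/((-1*3390)/(5 + √(3² + (-6)²)) + 2411/(-639)) = 1/(-3390/(5 + √(9 + 36)) + 2411*(-1/639)) = 1/(-3390/(5 + √45) - 2411/639) = 1/(-3390/(5 + 3*√5) - 2411/639) = 1/(-2411/639 - 3390/(5 + 3*√5))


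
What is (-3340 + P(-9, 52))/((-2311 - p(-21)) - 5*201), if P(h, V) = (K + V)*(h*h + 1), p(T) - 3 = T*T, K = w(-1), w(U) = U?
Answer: -421/1880 ≈ -0.22394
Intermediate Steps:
K = -1
p(T) = 3 + T² (p(T) = 3 + T*T = 3 + T²)
P(h, V) = (1 + h²)*(-1 + V) (P(h, V) = (-1 + V)*(h*h + 1) = (-1 + V)*(h² + 1) = (-1 + V)*(1 + h²) = (1 + h²)*(-1 + V))
(-3340 + P(-9, 52))/((-2311 - p(-21)) - 5*201) = (-3340 + (-1 + 52 - 1*(-9)² + 52*(-9)²))/((-2311 - (3 + (-21)²)) - 5*201) = (-3340 + (-1 + 52 - 1*81 + 52*81))/((-2311 - (3 + 441)) - 1005) = (-3340 + (-1 + 52 - 81 + 4212))/((-2311 - 1*444) - 1005) = (-3340 + 4182)/((-2311 - 444) - 1005) = 842/(-2755 - 1005) = 842/(-3760) = 842*(-1/3760) = -421/1880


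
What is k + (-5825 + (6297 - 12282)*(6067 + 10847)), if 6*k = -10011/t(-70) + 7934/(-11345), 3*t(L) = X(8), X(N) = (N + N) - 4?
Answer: -27564682998731/272280 ≈ -1.0124e+8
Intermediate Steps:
X(N) = -4 + 2*N (X(N) = 2*N - 4 = -4 + 2*N)
t(L) = 4 (t(L) = (-4 + 2*8)/3 = (-4 + 16)/3 = (⅓)*12 = 4)
k = -113606531/272280 (k = (-10011/4 + 7934/(-11345))/6 = (-10011*¼ + 7934*(-1/11345))/6 = (-10011/4 - 7934/11345)/6 = (⅙)*(-113606531/45380) = -113606531/272280 ≈ -417.24)
k + (-5825 + (6297 - 12282)*(6067 + 10847)) = -113606531/272280 + (-5825 + (6297 - 12282)*(6067 + 10847)) = -113606531/272280 + (-5825 - 5985*16914) = -113606531/272280 + (-5825 - 101230290) = -113606531/272280 - 101236115 = -27564682998731/272280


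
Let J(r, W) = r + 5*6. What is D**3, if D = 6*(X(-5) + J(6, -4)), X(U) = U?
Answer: 6434856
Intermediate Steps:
J(r, W) = 30 + r (J(r, W) = r + 30 = 30 + r)
D = 186 (D = 6*(-5 + (30 + 6)) = 6*(-5 + 36) = 6*31 = 186)
D**3 = 186**3 = 6434856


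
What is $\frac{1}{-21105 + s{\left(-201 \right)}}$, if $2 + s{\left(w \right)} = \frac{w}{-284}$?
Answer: $- \frac{284}{5994187} \approx -4.7379 \cdot 10^{-5}$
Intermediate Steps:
$s{\left(w \right)} = -2 - \frac{w}{284}$ ($s{\left(w \right)} = -2 + \frac{w}{-284} = -2 + w \left(- \frac{1}{284}\right) = -2 - \frac{w}{284}$)
$\frac{1}{-21105 + s{\left(-201 \right)}} = \frac{1}{-21105 - \frac{367}{284}} = \frac{1}{- \frac{5994187}{284}} = - \frac{284}{5994187}$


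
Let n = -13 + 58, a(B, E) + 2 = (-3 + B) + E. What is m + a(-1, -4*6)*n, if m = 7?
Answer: -1343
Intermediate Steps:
a(B, E) = -5 + B + E (a(B, E) = -2 + ((-3 + B) + E) = -2 + (-3 + B + E) = -5 + B + E)
n = 45
m + a(-1, -4*6)*n = 7 + (-5 - 1 - 4*6)*45 = 7 + (-5 - 1 - 24)*45 = 7 - 30*45 = 7 - 1350 = -1343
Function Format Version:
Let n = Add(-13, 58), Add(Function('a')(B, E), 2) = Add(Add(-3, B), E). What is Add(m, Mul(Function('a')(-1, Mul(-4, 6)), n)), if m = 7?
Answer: -1343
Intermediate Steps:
Function('a')(B, E) = Add(-5, B, E) (Function('a')(B, E) = Add(-2, Add(Add(-3, B), E)) = Add(-2, Add(-3, B, E)) = Add(-5, B, E))
n = 45
Add(m, Mul(Function('a')(-1, Mul(-4, 6)), n)) = Add(7, Mul(Add(-5, -1, Mul(-4, 6)), 45)) = Add(7, Mul(Add(-5, -1, -24), 45)) = Add(7, Mul(-30, 45)) = Add(7, -1350) = -1343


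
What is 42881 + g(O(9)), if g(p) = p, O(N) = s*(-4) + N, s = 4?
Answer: 42874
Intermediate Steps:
O(N) = -16 + N (O(N) = 4*(-4) + N = -16 + N)
42881 + g(O(9)) = 42881 + (-16 + 9) = 42881 - 7 = 42874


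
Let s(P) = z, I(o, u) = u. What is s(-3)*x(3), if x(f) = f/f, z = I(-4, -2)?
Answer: -2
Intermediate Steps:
z = -2
s(P) = -2
x(f) = 1
s(-3)*x(3) = -2*1 = -2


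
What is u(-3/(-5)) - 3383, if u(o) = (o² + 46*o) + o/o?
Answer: -83851/25 ≈ -3354.0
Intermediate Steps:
u(o) = 1 + o² + 46*o (u(o) = (o² + 46*o) + 1 = 1 + o² + 46*o)
u(-3/(-5)) - 3383 = (1 + (-3/(-5))² + 46*(-3/(-5))) - 3383 = (1 + (-3*(-⅕))² + 46*(-3*(-⅕))) - 3383 = (1 + (⅗)² + 46*(⅗)) - 3383 = (1 + 9/25 + 138/5) - 3383 = 724/25 - 3383 = -83851/25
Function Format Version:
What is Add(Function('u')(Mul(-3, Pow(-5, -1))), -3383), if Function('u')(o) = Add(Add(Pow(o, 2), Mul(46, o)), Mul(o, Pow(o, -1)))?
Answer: Rational(-83851, 25) ≈ -3354.0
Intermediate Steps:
Function('u')(o) = Add(1, Pow(o, 2), Mul(46, o)) (Function('u')(o) = Add(Add(Pow(o, 2), Mul(46, o)), 1) = Add(1, Pow(o, 2), Mul(46, o)))
Add(Function('u')(Mul(-3, Pow(-5, -1))), -3383) = Add(Add(1, Pow(Mul(-3, Pow(-5, -1)), 2), Mul(46, Mul(-3, Pow(-5, -1)))), -3383) = Add(Add(1, Pow(Mul(-3, Rational(-1, 5)), 2), Mul(46, Mul(-3, Rational(-1, 5)))), -3383) = Add(Add(1, Pow(Rational(3, 5), 2), Mul(46, Rational(3, 5))), -3383) = Add(Add(1, Rational(9, 25), Rational(138, 5)), -3383) = Add(Rational(724, 25), -3383) = Rational(-83851, 25)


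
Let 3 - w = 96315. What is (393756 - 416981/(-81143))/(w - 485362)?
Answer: -31950960089/47198773382 ≈ -0.67694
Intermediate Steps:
w = -96312 (w = 3 - 1*96315 = 3 - 96315 = -96312)
(393756 - 416981/(-81143))/(w - 485362) = (393756 - 416981/(-81143))/(-96312 - 485362) = (393756 - 416981*(-1/81143))/(-581674) = (393756 + 416981/81143)*(-1/581674) = (31950960089/81143)*(-1/581674) = -31950960089/47198773382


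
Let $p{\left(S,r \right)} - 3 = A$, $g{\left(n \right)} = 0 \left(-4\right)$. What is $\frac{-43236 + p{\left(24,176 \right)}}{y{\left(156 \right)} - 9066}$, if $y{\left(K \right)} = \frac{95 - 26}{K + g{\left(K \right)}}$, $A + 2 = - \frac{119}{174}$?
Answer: $\frac{195598234}{41012583} \approx 4.7692$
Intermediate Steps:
$A = - \frac{467}{174}$ ($A = -2 - \frac{119}{174} = - \frac{467}{174} \approx -2.6839$)
$g{\left(n \right)} = 0$
$p{\left(S,r \right)} = \frac{55}{174}$ ($p{\left(S,r \right)} = 3 - \frac{467}{174} = \frac{55}{174}$)
$y{\left(K \right)} = \frac{69}{K}$ ($y{\left(K \right)} = \frac{95 - 26}{K + 0} = \frac{69}{K}$)
$\frac{-43236 + p{\left(24,176 \right)}}{y{\left(156 \right)} - 9066} = \frac{-43236 + \frac{55}{174}}{\frac{69}{156} - 9066} = - \frac{7523009}{174 \left(69 \cdot \frac{1}{156} - 9066\right)} = - \frac{7523009}{174 \left(\frac{23}{52} - 9066\right)} = - \frac{7523009}{174 \left(- \frac{471409}{52}\right)} = \left(- \frac{7523009}{174}\right) \left(- \frac{52}{471409}\right) = \frac{195598234}{41012583}$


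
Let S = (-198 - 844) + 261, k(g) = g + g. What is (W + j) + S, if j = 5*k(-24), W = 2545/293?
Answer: -296608/293 ≈ -1012.3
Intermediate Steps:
k(g) = 2*g
W = 2545/293 (W = 2545*(1/293) = 2545/293 ≈ 8.6860)
S = -781 (S = -1042 + 261 = -781)
j = -240 (j = 5*(2*(-24)) = 5*(-48) = -240)
(W + j) + S = (2545/293 - 240) - 781 = -67775/293 - 781 = -296608/293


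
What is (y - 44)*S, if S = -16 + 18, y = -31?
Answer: -150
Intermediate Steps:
S = 2
(y - 44)*S = (-31 - 44)*2 = -75*2 = -150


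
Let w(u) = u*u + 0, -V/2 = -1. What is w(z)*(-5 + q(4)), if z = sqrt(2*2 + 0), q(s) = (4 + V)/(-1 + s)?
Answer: -12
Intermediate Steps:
V = 2 (V = -2*(-1) = 2)
q(s) = 6/(-1 + s) (q(s) = (4 + 2)/(-1 + s) = 6/(-1 + s))
z = 2 (z = sqrt(4 + 0) = sqrt(4) = 2)
w(u) = u**2 (w(u) = u**2 + 0 = u**2)
w(z)*(-5 + q(4)) = 2**2*(-5 + 6/(-1 + 4)) = 4*(-5 + 6/3) = 4*(-5 + 6*(1/3)) = 4*(-5 + 2) = 4*(-3) = -12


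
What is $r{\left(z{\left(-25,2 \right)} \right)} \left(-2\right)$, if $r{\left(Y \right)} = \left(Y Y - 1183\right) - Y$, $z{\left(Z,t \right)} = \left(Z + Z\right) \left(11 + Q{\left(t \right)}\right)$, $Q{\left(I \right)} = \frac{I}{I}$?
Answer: $-718834$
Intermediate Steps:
$Q{\left(I \right)} = 1$
$z{\left(Z,t \right)} = 24 Z$ ($z{\left(Z,t \right)} = \left(Z + Z\right) \left(11 + 1\right) = 2 Z 12 = 24 Z$)
$r{\left(Y \right)} = -1183 + Y^{2} - Y$ ($r{\left(Y \right)} = \left(Y^{2} - 1183\right) - Y = \left(-1183 + Y^{2}\right) - Y = -1183 + Y^{2} - Y$)
$r{\left(z{\left(-25,2 \right)} \right)} \left(-2\right) = \left(-1183 + \left(24 \left(-25\right)\right)^{2} - 24 \left(-25\right)\right) \left(-2\right) = \left(-1183 + \left(-600\right)^{2} - -600\right) \left(-2\right) = \left(-1183 + 360000 + 600\right) \left(-2\right) = 359417 \left(-2\right) = -718834$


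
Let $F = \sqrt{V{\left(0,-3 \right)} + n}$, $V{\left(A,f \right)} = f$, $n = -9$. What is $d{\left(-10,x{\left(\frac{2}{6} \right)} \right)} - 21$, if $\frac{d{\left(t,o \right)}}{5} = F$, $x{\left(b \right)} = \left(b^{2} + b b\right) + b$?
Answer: $-21 + 10 i \sqrt{3} \approx -21.0 + 17.32 i$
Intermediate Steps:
$F = 2 i \sqrt{3}$ ($F = \sqrt{-3 - 9} = \sqrt{-12} = 2 i \sqrt{3} \approx 3.4641 i$)
$x{\left(b \right)} = b + 2 b^{2}$ ($x{\left(b \right)} = \left(b^{2} + b^{2}\right) + b = 2 b^{2} + b = b + 2 b^{2}$)
$d{\left(t,o \right)} = 10 i \sqrt{3}$ ($d{\left(t,o \right)} = 5 \cdot 2 i \sqrt{3} = 10 i \sqrt{3}$)
$d{\left(-10,x{\left(\frac{2}{6} \right)} \right)} - 21 = 10 i \sqrt{3} - 21 = -21 + 10 i \sqrt{3}$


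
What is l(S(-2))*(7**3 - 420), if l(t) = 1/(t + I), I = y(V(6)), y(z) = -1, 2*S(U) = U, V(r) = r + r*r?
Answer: 77/2 ≈ 38.500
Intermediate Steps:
V(r) = r + r**2
S(U) = U/2
I = -1
l(t) = 1/(-1 + t) (l(t) = 1/(t - 1) = 1/(-1 + t))
l(S(-2))*(7**3 - 420) = (7**3 - 420)/(-1 + (1/2)*(-2)) = (343 - 420)/(-1 - 1) = -77/(-2) = -1/2*(-77) = 77/2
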